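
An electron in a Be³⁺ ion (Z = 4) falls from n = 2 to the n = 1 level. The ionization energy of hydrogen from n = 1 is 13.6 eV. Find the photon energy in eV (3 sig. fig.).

The Bohr energies scale as Z², so for Z = 4: E_n = −217.6/n² eV.
E_2 = −217.6/4 = −54.40 eV and E_1 = −217.6/1 = −217.6 eV.
The photon energy is |E_2 − E_1| = 163 eV.

163 eV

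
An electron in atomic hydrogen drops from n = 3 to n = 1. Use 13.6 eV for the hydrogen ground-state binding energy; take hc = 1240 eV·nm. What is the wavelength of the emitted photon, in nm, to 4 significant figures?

102.6 nm

ΔE = 13.60 × (1/1² − 1/3²) = 13.60 × 0.8889 = 12.09 eV.
λ = hc/ΔE = 1240 / 12.09 = 102.6 nm.
This line belongs to the Lyman series.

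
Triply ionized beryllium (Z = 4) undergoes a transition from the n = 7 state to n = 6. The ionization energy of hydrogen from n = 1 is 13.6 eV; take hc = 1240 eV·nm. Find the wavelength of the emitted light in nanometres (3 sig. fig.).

773 nm

For Z = 4 the level energies scale as Z², so the effective Rydberg energy is 13.6 × 16 = 217.6 eV.
ΔE = 217.6 × (1/6² − 1/7²) = 217.6 × 0.007370 = 1.604 eV.
λ = hc/ΔE = 1240 / 1.604 = 773 nm.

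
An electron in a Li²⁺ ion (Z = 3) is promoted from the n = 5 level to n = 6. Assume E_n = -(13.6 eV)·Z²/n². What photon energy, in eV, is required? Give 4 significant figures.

The Bohr energies scale as Z², so for Z = 3: E_n = −122.4/n² eV.
E_6 = −122.4/36 = −3.400 eV and E_5 = −122.4/25 = −4.896 eV.
The photon energy is |E_6 − E_5| = 1.496 eV.

1.496 eV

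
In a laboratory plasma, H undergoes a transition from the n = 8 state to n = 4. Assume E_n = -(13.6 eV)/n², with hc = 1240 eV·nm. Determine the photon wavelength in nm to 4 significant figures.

1945 nm

ΔE = 13.60 × (1/4² − 1/8²) = 13.60 × 0.04688 = 0.6375 eV.
λ = hc/ΔE = 1240 / 0.6375 = 1945 nm.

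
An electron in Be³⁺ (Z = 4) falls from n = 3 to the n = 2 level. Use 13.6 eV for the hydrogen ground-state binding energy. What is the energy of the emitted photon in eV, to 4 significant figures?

30.22 eV

The Bohr energies scale as Z², so for Z = 4: E_n = −217.6/n² eV.
E_3 = −217.6/9 = −24.18 eV and E_2 = −217.6/4 = −54.40 eV.
The photon energy is |E_3 − E_2| = 30.22 eV.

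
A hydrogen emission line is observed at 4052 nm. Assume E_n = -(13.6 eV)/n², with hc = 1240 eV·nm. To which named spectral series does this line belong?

ΔE = 1240/4052 = 0.3060 eV.
This matches 13.6 × (1/4² − 1/5²), so n_f = 4: the Brackett series.

Brackett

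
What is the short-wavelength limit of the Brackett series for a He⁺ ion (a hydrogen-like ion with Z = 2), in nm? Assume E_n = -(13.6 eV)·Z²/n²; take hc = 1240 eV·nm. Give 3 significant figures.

365 nm

The Brackett series has lower level n_f = 4; the series limit corresponds to n_i → ∞.
ΔE_max = 13.6 × 4 / 4² = 3.400 eV.
λ_min = 1240 / 3.400 = 365 nm.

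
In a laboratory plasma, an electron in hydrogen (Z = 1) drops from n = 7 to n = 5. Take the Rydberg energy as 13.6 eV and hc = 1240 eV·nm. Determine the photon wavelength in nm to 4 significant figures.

ΔE = 13.60 × (1/5² − 1/7²) = 13.60 × 0.01959 = 0.2664 eV.
λ = hc/ΔE = 1240 / 0.2664 = 4654 nm.
This line belongs to the Pfund series.

4654 nm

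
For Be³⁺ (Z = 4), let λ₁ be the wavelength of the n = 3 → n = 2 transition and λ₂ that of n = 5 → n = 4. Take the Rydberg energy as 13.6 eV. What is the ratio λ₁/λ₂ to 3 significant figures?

λ ∝ 1/ΔE ∝ 1/(1/n_f² − 1/n_i²), and the Z² and hc factors cancel in the ratio.
λ₁/λ₂ = (1/4² − 1/5²)/(1/2² − 1/3²) = 0.02250/0.1389 = 0.162.

0.162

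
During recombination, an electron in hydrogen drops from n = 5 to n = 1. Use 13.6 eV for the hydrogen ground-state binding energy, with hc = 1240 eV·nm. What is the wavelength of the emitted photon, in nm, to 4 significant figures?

ΔE = 13.60 × (1/1² − 1/5²) = 13.60 × 0.9600 = 13.06 eV.
λ = hc/ΔE = 1240 / 13.06 = 94.98 nm.

94.98 nm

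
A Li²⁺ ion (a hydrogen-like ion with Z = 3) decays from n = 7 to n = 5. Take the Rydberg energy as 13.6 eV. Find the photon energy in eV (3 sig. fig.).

The Bohr energies scale as Z², so for Z = 3: E_n = −122.4/n² eV.
E_7 = −122.4/49 = −2.498 eV and E_5 = −122.4/25 = −4.896 eV.
The photon energy is |E_7 − E_5| = 2.40 eV.

2.40 eV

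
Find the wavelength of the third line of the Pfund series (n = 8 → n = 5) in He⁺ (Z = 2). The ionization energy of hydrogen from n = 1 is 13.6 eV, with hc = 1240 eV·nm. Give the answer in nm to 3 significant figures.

The Pfund series terminates on n_f = 5; the third line has n_i = 5+3 = 8.
ΔE = 54.40 × (1/5² − 1/8²) = 1.326 eV.
λ = 1240 / 1.326 = 935 nm.

935 nm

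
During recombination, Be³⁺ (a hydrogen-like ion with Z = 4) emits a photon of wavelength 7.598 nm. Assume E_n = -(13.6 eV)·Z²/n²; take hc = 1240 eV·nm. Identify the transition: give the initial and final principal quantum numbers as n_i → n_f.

The photon energy is ΔE = hc/λ = 1240 / 7.598 = 163.2 eV.
With Z = 4, ΔE = 217.6 × (1/n_f² − 1/n_i²), so 1/n_f² − 1/n_i² = 0.7500.
Trying n_f = 1 gives 1/n_i² = 0.2500, i.e. n_i ≈ 2; this pair matches.

n_i = 2, n_f = 1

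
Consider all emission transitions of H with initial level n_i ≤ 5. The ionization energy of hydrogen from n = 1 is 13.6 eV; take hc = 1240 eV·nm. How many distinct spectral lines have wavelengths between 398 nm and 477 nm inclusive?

Enumerate all n_i → n_f pairs with 1 ≤ n_f < n_i ≤ 5 and compute λ = 1240 / [13.6·1·(1/n_f² − 1/n_i²)].
Lines falling in [398, 477] nm: 5→2 (434.2 nm).

1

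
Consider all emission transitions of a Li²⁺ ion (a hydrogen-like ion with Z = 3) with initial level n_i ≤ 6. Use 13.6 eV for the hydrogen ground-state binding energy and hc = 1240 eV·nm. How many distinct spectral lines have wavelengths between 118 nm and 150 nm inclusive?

2

Enumerate all n_i → n_f pairs with 1 ≤ n_f < n_i ≤ 6 and compute λ = 1240 / [13.6·9·(1/n_f² − 1/n_i²)].
Lines falling in [118, 150] nm: 6→3 (121.6 nm), 5→3 (142.5 nm).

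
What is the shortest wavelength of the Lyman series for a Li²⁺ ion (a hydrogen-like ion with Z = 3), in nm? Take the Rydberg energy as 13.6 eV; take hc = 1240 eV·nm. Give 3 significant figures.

The Lyman series has lower level n_f = 1; the series limit corresponds to n_i → ∞.
ΔE_max = 13.6 × 9 / 1² = 122.4 eV.
λ_min = 1240 / 122.4 = 10.1 nm.

10.1 nm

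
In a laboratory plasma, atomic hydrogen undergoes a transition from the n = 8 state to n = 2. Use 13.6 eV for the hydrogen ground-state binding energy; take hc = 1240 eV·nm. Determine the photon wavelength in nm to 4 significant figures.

389.0 nm

ΔE = 13.60 × (1/2² − 1/8²) = 13.60 × 0.2344 = 3.188 eV.
λ = hc/ΔE = 1240 / 3.188 = 389.0 nm.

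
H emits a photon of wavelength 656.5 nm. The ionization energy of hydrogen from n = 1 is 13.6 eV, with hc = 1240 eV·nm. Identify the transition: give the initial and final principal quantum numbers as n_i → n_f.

The photon energy is ΔE = hc/λ = 1240 / 656.5 = 1.889 eV.
With Z = 1, ΔE = 13.60 × (1/n_f² − 1/n_i²), so 1/n_f² − 1/n_i² = 0.1389.
Trying n_f = 2 gives 1/n_i² = 0.1111, i.e. n_i ≈ 3; this pair matches.

n_i = 3, n_f = 2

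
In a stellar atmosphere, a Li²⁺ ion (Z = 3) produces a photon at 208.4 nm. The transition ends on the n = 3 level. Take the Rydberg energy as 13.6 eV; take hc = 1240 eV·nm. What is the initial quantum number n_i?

n_i = 4

The photon energy is ΔE = hc/λ = 1240 / 208.4 = 5.950 eV.
With Z = 3, ΔE = 122.4 × (1/n_f² − 1/n_i²), so 1/n_f² − 1/n_i² = 0.04861.
With n_f = 3: 1/n_i² = 1/9 − 0.04861 = 0.06250, so n_i ≈ 4.00.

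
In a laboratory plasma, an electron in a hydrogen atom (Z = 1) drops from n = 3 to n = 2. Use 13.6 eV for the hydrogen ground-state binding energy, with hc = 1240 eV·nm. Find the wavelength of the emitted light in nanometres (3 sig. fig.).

656 nm

ΔE = 13.60 × (1/2² − 1/3²) = 13.60 × 0.1389 = 1.889 eV.
λ = hc/ΔE = 1240 / 1.889 = 656 nm.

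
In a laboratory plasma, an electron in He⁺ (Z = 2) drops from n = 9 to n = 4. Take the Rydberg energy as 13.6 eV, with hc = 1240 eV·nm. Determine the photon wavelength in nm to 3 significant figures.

454 nm

For Z = 2 the level energies scale as Z², so the effective Rydberg energy is 13.6 × 4 = 54.40 eV.
ΔE = 54.40 × (1/4² − 1/9²) = 54.40 × 0.05015 = 2.728 eV.
λ = hc/ΔE = 1240 / 2.728 = 454 nm.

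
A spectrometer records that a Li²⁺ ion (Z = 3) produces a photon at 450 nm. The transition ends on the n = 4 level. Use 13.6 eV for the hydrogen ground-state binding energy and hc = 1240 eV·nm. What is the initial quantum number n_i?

The photon energy is ΔE = hc/λ = 1240 / 450 = 2.756 eV.
With Z = 3, ΔE = 122.4 × (1/n_f² − 1/n_i²), so 1/n_f² − 1/n_i² = 0.02251.
With n_f = 4: 1/n_i² = 1/16 − 0.02251 = 0.03999, so n_i ≈ 5.00.

n_i = 5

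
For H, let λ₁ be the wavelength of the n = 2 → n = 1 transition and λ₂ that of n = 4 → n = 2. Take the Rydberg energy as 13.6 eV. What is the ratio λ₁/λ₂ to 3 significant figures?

0.250

λ ∝ 1/ΔE ∝ 1/(1/n_f² − 1/n_i²), and the Z² and hc factors cancel in the ratio.
λ₁/λ₂ = (1/2² − 1/4²)/(1/1² − 1/2²) = 0.1875/0.7500 = 0.250.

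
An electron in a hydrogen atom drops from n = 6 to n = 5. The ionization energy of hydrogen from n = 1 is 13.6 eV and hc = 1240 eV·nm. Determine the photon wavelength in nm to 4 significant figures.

7460 nm

ΔE = 13.60 × (1/5² − 1/6²) = 13.60 × 0.01222 = 0.1662 eV.
λ = hc/ΔE = 1240 / 0.1662 = 7460 nm.
This line belongs to the Pfund series.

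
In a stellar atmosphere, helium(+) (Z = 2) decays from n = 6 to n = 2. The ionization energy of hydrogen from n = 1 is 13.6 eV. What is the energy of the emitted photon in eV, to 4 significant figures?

The Bohr energies scale as Z², so for Z = 2: E_n = −54.40/n² eV.
E_6 = −54.40/36 = −1.511 eV and E_2 = −54.40/4 = −13.60 eV.
The photon energy is |E_6 − E_2| = 12.09 eV.

12.09 eV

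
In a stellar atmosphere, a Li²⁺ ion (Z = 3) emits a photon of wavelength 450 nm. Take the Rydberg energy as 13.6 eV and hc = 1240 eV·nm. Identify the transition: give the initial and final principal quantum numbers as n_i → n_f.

The photon energy is ΔE = hc/λ = 1240 / 450 = 2.756 eV.
With Z = 3, ΔE = 122.4 × (1/n_f² − 1/n_i²), so 1/n_f² − 1/n_i² = 0.02251.
Trying n_f = 4 gives 1/n_i² = 0.03999, i.e. n_i ≈ 5; this pair matches.

n_i = 5, n_f = 4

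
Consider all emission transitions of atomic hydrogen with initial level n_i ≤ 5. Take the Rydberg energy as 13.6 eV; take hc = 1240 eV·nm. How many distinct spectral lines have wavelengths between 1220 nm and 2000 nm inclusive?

2

Enumerate all n_i → n_f pairs with 1 ≤ n_f < n_i ≤ 5 and compute λ = 1240 / [13.6·1·(1/n_f² − 1/n_i²)].
Lines falling in [1220, 2000] nm: 5→3 (1282 nm), 4→3 (1876 nm).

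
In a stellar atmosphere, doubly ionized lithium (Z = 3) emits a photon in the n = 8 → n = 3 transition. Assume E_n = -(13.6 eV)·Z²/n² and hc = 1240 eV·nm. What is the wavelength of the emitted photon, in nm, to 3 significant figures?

106 nm

For Z = 3 the level energies scale as Z², so the effective Rydberg energy is 13.6 × 9 = 122.4 eV.
ΔE = 122.4 × (1/3² − 1/8²) = 122.4 × 0.09549 = 11.69 eV.
λ = hc/ΔE = 1240 / 11.69 = 106 nm.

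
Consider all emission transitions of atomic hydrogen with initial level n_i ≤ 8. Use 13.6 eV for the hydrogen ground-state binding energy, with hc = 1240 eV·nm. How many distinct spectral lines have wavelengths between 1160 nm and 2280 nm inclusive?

4

Enumerate all n_i → n_f pairs with 1 ≤ n_f < n_i ≤ 8 and compute λ = 1240 / [13.6·1·(1/n_f² − 1/n_i²)].
Lines falling in [1160, 2280] nm: 5→3 (1282 nm), 4→3 (1876 nm), 8→4 (1945 nm), 7→4 (2166 nm).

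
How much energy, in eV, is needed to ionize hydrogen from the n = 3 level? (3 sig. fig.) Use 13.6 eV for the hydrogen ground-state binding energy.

E_3 = −13.60/9 = −1.51 eV, so ionization (to E = 0) requires 1.51 eV.

1.51 eV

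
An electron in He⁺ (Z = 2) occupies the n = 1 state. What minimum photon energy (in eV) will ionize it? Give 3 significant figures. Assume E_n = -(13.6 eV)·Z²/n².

54.4 eV

E_n = −13.6 Z²/n² = −54.40/n² eV for Z = 2.
E_1 = −54.40/1 = −54.4 eV, so ionization (to E = 0) requires 54.4 eV.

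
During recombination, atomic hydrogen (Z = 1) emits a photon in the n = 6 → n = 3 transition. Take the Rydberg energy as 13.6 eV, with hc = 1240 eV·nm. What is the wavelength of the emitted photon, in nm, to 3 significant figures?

ΔE = 13.60 × (1/3² − 1/6²) = 13.60 × 0.08333 = 1.133 eV.
λ = hc/ΔE = 1240 / 1.133 = 1090 nm.

1090 nm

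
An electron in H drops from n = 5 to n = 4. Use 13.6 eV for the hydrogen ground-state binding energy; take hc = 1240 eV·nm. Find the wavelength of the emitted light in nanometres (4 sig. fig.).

4052 nm

ΔE = 13.60 × (1/4² − 1/5²) = 13.60 × 0.02250 = 0.3060 eV.
λ = hc/ΔE = 1240 / 0.3060 = 4052 nm.
This line belongs to the Brackett series.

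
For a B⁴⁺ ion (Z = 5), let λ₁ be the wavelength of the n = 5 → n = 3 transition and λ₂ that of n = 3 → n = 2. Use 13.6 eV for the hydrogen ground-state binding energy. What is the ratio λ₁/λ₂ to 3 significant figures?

1.95

λ ∝ 1/ΔE ∝ 1/(1/n_f² − 1/n_i²), and the Z² and hc factors cancel in the ratio.
λ₁/λ₂ = (1/2² − 1/3²)/(1/3² − 1/5²) = 0.1389/0.07111 = 1.95.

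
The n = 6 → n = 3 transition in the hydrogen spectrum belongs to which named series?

The series is set by the lower level: n_f = 3 is the Paschen series.

Paschen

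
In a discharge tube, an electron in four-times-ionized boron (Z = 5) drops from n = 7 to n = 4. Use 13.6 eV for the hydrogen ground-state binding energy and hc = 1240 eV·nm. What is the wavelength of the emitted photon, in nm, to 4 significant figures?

86.65 nm

For Z = 5 the level energies scale as Z², so the effective Rydberg energy is 13.6 × 25 = 340.0 eV.
ΔE = 340.0 × (1/4² − 1/7²) = 340.0 × 0.04209 = 14.31 eV.
λ = hc/ΔE = 1240 / 14.31 = 86.65 nm.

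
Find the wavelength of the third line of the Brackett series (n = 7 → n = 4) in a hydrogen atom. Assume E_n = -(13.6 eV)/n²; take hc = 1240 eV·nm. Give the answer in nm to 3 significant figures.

2170 nm

The Brackett series terminates on n_f = 4; the third line has n_i = 4+3 = 7.
ΔE = 13.60 × (1/4² − 1/7²) = 0.5724 eV.
λ = 1240 / 0.5724 = 2170 nm.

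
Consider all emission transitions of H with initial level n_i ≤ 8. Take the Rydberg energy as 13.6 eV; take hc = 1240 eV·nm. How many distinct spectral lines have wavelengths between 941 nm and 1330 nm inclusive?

4

Enumerate all n_i → n_f pairs with 1 ≤ n_f < n_i ≤ 8 and compute λ = 1240 / [13.6·1·(1/n_f² − 1/n_i²)].
Lines falling in [941, 1330] nm: 8→3 (954.9 nm), 7→3 (1005 nm), 6→3 (1094 nm), 5→3 (1282 nm).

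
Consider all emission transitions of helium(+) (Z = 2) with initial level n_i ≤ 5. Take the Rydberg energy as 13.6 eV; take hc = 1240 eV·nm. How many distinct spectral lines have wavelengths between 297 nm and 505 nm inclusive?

Enumerate all n_i → n_f pairs with 1 ≤ n_f < n_i ≤ 5 and compute λ = 1240 / [13.6·4·(1/n_f² − 1/n_i²)].
Lines falling in [297, 505] nm: 5→3 (320.5 nm), 4→3 (468.9 nm).

2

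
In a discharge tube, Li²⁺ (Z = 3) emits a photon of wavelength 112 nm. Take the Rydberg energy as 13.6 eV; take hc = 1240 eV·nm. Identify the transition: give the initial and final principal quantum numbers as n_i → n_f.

The photon energy is ΔE = hc/λ = 1240 / 112 = 11.07 eV.
With Z = 3, ΔE = 122.4 × (1/n_f² − 1/n_i²), so 1/n_f² − 1/n_i² = 0.09045.
Trying n_f = 3 gives 1/n_i² = 0.02066, i.e. n_i ≈ 7; this pair matches.

n_i = 7, n_f = 3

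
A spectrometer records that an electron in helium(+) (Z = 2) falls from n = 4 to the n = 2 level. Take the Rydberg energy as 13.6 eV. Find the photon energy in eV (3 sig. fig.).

The Bohr energies scale as Z², so for Z = 2: E_n = −54.40/n² eV.
E_4 = −54.40/16 = −3.400 eV and E_2 = −54.40/4 = −13.60 eV.
The photon energy is |E_4 − E_2| = 10.2 eV.

10.2 eV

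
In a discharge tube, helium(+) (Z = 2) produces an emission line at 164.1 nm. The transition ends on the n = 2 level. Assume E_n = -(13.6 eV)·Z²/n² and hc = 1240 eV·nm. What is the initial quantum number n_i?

The photon energy is ΔE = hc/λ = 1240 / 164.1 = 7.556 eV.
With Z = 2, ΔE = 54.40 × (1/n_f² − 1/n_i²), so 1/n_f² − 1/n_i² = 0.1389.
With n_f = 2: 1/n_i² = 1/4 − 0.1389 = 0.1111, so n_i ≈ 3.00.

n_i = 3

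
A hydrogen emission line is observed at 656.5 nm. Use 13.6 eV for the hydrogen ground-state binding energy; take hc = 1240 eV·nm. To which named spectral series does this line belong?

ΔE = 1240/656.5 = 1.889 eV.
This matches 13.6 × (1/2² − 1/3²), so n_f = 2: the Balmer series.

Balmer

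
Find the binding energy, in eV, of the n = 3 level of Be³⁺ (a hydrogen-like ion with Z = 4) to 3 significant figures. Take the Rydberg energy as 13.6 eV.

24.2 eV

E_n = −13.6 Z²/n² = −217.6/n² eV for Z = 4.
E_3 = −217.6/9 = −24.2 eV, so ionization (to E = 0) requires 24.2 eV.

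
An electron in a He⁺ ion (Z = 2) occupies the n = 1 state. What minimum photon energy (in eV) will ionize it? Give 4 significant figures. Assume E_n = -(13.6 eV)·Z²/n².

54.40 eV

E_n = −13.6 Z²/n² = −54.40/n² eV for Z = 2.
E_1 = −54.40/1 = −54.40 eV, so ionization (to E = 0) requires 54.40 eV.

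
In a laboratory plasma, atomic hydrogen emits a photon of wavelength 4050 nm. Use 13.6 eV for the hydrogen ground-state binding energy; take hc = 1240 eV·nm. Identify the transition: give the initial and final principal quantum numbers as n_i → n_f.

n_i = 5, n_f = 4

The photon energy is ΔE = hc/λ = 1240 / 4050 = 0.3062 eV.
With Z = 1, ΔE = 13.60 × (1/n_f² − 1/n_i²), so 1/n_f² − 1/n_i² = 0.02251.
Trying n_f = 4 gives 1/n_i² = 0.03999, i.e. n_i ≈ 5; this pair matches.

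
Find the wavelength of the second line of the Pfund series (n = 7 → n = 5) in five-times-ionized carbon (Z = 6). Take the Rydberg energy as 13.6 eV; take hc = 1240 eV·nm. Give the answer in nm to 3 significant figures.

129 nm

The Pfund series terminates on n_f = 5; the second line has n_i = 5+2 = 7.
ΔE = 489.6 × (1/5² − 1/7²) = 9.592 eV.
λ = 1240 / 9.592 = 129 nm.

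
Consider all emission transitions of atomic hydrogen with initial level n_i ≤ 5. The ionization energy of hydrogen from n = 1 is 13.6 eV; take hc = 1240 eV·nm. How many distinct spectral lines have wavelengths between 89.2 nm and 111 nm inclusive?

3

Enumerate all n_i → n_f pairs with 1 ≤ n_f < n_i ≤ 5 and compute λ = 1240 / [13.6·1·(1/n_f² − 1/n_i²)].
Lines falling in [89.2, 111] nm: 5→1 (94.98 nm), 4→1 (97.25 nm), 3→1 (102.6 nm).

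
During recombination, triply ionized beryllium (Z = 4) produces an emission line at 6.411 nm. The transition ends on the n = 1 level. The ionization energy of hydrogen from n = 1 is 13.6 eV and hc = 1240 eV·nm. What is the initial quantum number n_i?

n_i = 3

The photon energy is ΔE = hc/λ = 1240 / 6.411 = 193.4 eV.
With Z = 4, ΔE = 217.6 × (1/n_f² − 1/n_i²), so 1/n_f² − 1/n_i² = 0.8889.
With n_f = 1: 1/n_i² = 1/1 − 0.8889 = 0.1111, so n_i ≈ 3.00.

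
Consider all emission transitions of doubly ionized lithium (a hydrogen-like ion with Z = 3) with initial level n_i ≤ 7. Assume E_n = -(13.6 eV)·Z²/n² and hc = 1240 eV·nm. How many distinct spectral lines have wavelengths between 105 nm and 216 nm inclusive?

Enumerate all n_i → n_f pairs with 1 ≤ n_f < n_i ≤ 7 and compute λ = 1240 / [13.6·9·(1/n_f² − 1/n_i²)].
Lines falling in [105, 216] nm: 7→3 (111.7 nm), 6→3 (121.6 nm), 5→3 (142.5 nm), 4→3 (208.4 nm).

4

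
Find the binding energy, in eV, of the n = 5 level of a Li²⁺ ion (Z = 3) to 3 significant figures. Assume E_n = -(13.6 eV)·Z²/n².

4.90 eV

E_n = −13.6 Z²/n² = −122.4/n² eV for Z = 3.
E_5 = −122.4/25 = −4.90 eV, so ionization (to E = 0) requires 4.90 eV.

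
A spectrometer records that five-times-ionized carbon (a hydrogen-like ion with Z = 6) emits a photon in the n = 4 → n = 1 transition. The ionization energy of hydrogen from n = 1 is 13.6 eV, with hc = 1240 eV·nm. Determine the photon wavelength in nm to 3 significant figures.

For Z = 6 the level energies scale as Z², so the effective Rydberg energy is 13.6 × 36 = 489.6 eV.
ΔE = 489.6 × (1/1² − 1/4²) = 489.6 × 0.9375 = 459.0 eV.
λ = hc/ΔE = 1240 / 459.0 = 2.70 nm.

2.70 nm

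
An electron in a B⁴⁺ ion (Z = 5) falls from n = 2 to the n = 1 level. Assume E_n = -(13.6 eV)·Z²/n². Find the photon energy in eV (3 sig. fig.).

255 eV

The Bohr energies scale as Z², so for Z = 5: E_n = −340.0/n² eV.
E_2 = −340.0/4 = −85.00 eV and E_1 = −340.0/1 = −340.0 eV.
The photon energy is |E_2 − E_1| = 255 eV.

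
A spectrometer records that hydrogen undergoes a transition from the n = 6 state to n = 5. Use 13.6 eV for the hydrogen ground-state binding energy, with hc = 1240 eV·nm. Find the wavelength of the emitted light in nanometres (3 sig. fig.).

7460 nm

ΔE = 13.60 × (1/5² − 1/6²) = 13.60 × 0.01222 = 0.1662 eV.
λ = hc/ΔE = 1240 / 0.1662 = 7460 nm.
This line belongs to the Pfund series.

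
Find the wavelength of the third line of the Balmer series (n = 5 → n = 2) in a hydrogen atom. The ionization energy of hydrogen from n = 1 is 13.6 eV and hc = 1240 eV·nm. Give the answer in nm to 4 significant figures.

The Balmer series terminates on n_f = 2; the third line has n_i = 2+3 = 5.
ΔE = 13.60 × (1/2² − 1/5²) = 2.856 eV.
λ = 1240 / 2.856 = 434.2 nm.

434.2 nm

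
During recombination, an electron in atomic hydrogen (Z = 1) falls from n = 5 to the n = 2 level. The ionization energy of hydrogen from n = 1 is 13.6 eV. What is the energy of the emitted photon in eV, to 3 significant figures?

E_5 = −13.60/25 = −0.5440 eV and E_2 = −13.60/4 = −3.400 eV.
The photon energy is |E_5 − E_2| = 2.86 eV.

2.86 eV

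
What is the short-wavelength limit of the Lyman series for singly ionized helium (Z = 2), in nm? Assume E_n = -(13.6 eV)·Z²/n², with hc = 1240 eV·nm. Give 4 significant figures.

22.79 nm

The Lyman series has lower level n_f = 1; the series limit corresponds to n_i → ∞.
ΔE_max = 13.6 × 4 / 1² = 54.40 eV.
λ_min = 1240 / 54.40 = 22.79 nm.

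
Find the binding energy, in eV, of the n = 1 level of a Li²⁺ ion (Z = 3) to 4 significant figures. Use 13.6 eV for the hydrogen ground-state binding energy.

122.4 eV

E_n = −13.6 Z²/n² = −122.4/n² eV for Z = 3.
E_1 = −122.4/1 = −122.4 eV, so ionization (to E = 0) requires 122.4 eV.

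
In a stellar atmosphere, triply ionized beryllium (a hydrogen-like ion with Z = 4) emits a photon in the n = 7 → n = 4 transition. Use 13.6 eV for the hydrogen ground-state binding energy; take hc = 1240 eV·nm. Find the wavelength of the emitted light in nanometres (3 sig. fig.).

For Z = 4 the level energies scale as Z², so the effective Rydberg energy is 13.6 × 16 = 217.6 eV.
ΔE = 217.6 × (1/4² − 1/7²) = 217.6 × 0.04209 = 9.159 eV.
λ = hc/ΔE = 1240 / 9.159 = 135 nm.

135 nm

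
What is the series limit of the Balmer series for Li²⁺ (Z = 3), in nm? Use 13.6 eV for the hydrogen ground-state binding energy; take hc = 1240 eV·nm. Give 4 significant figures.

40.52 nm

The Balmer series has lower level n_f = 2; the series limit corresponds to n_i → ∞.
ΔE_max = 13.6 × 9 / 2² = 30.60 eV.
λ_min = 1240 / 30.60 = 40.52 nm.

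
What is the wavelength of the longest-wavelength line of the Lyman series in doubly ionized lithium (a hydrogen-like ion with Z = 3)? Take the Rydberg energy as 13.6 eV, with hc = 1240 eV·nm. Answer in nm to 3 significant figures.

13.5 nm

The Lyman series terminates on n_f = 1; the first line has n_i = 1+1 = 2.
ΔE = 122.4 × (1/1² − 1/2²) = 91.80 eV.
λ = 1240 / 91.80 = 13.5 nm.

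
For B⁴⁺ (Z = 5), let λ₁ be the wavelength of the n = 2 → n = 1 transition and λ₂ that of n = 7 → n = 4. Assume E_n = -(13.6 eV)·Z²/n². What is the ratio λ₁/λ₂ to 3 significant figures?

0.0561

λ ∝ 1/ΔE ∝ 1/(1/n_f² − 1/n_i²), and the Z² and hc factors cancel in the ratio.
λ₁/λ₂ = (1/4² − 1/7²)/(1/1² − 1/2²) = 0.04209/0.7500 = 0.0561.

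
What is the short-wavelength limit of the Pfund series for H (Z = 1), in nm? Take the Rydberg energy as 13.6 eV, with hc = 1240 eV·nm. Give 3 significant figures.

The Pfund series has lower level n_f = 5; the series limit corresponds to n_i → ∞.
ΔE_max = 13.6 × 1 / 5² = 0.5440 eV.
λ_min = 1240 / 0.5440 = 2280 nm.

2280 nm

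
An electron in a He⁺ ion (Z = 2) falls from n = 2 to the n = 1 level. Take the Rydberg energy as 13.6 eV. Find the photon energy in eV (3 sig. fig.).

The Bohr energies scale as Z², so for Z = 2: E_n = −54.40/n² eV.
E_2 = −54.40/4 = −13.60 eV and E_1 = −54.40/1 = −54.40 eV.
The photon energy is |E_2 − E_1| = 40.8 eV.

40.8 eV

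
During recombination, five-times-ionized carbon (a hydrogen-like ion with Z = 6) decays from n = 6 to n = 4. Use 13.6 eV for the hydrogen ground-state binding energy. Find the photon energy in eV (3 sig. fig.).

The Bohr energies scale as Z², so for Z = 6: E_n = −489.6/n² eV.
E_6 = −489.6/36 = −13.60 eV and E_4 = −489.6/16 = −30.60 eV.
The photon energy is |E_6 − E_4| = 17.0 eV.

17.0 eV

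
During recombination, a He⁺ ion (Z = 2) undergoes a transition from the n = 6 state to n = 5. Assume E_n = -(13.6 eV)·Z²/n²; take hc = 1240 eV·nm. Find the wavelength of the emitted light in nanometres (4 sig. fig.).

For Z = 2 the level energies scale as Z², so the effective Rydberg energy is 13.6 × 4 = 54.40 eV.
ΔE = 54.40 × (1/5² − 1/6²) = 54.40 × 0.01222 = 0.6649 eV.
λ = hc/ΔE = 1240 / 0.6649 = 1865 nm.

1865 nm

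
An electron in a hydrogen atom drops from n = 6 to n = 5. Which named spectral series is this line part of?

Pfund

The series is set by the lower level: n_f = 5 is the Pfund series.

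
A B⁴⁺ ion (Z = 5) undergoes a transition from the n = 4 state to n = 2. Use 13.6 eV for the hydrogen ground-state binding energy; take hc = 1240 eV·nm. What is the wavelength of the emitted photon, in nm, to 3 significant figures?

19.5 nm

For Z = 5 the level energies scale as Z², so the effective Rydberg energy is 13.6 × 25 = 340.0 eV.
ΔE = 340.0 × (1/2² − 1/4²) = 340.0 × 0.1875 = 63.75 eV.
λ = hc/ΔE = 1240 / 63.75 = 19.5 nm.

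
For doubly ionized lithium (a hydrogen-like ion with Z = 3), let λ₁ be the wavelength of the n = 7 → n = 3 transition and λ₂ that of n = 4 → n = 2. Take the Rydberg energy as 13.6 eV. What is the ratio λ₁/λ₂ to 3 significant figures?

2.07

λ ∝ 1/ΔE ∝ 1/(1/n_f² − 1/n_i²), and the Z² and hc factors cancel in the ratio.
λ₁/λ₂ = (1/2² − 1/4²)/(1/3² − 1/7²) = 0.1875/0.09070 = 2.07.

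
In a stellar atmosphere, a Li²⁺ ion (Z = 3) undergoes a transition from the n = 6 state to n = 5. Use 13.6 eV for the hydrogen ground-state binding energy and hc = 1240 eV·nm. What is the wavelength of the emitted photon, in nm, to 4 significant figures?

For Z = 3 the level energies scale as Z², so the effective Rydberg energy is 13.6 × 9 = 122.4 eV.
ΔE = 122.4 × (1/5² − 1/6²) = 122.4 × 0.01222 = 1.496 eV.
λ = hc/ΔE = 1240 / 1.496 = 828.9 nm.

828.9 nm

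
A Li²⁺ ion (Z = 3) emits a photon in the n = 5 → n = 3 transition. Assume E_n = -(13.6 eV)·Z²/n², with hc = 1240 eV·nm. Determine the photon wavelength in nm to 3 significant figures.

For Z = 3 the level energies scale as Z², so the effective Rydberg energy is 13.6 × 9 = 122.4 eV.
ΔE = 122.4 × (1/3² − 1/5²) = 122.4 × 0.07111 = 8.704 eV.
λ = hc/ΔE = 1240 / 8.704 = 142 nm.

142 nm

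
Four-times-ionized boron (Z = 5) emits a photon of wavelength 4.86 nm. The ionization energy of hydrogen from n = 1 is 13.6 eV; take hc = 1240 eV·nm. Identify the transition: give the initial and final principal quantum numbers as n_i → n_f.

The photon energy is ΔE = hc/λ = 1240 / 4.86 = 255.1 eV.
With Z = 5, ΔE = 340.0 × (1/n_f² − 1/n_i²), so 1/n_f² − 1/n_i² = 0.7504.
Trying n_f = 1 gives 1/n_i² = 0.2496, i.e. n_i ≈ 2; this pair matches.

n_i = 2, n_f = 1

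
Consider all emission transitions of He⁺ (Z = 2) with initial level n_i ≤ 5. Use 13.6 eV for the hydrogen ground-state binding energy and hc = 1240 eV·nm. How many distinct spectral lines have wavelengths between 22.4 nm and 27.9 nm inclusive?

3

Enumerate all n_i → n_f pairs with 1 ≤ n_f < n_i ≤ 5 and compute λ = 1240 / [13.6·4·(1/n_f² − 1/n_i²)].
Lines falling in [22.4, 27.9] nm: 5→1 (23.74 nm), 4→1 (24.31 nm), 3→1 (25.64 nm).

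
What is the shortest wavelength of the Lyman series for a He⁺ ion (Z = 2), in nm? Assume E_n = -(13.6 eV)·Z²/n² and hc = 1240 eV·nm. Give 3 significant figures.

The Lyman series has lower level n_f = 1; the series limit corresponds to n_i → ∞.
ΔE_max = 13.6 × 4 / 1² = 54.40 eV.
λ_min = 1240 / 54.40 = 22.8 nm.

22.8 nm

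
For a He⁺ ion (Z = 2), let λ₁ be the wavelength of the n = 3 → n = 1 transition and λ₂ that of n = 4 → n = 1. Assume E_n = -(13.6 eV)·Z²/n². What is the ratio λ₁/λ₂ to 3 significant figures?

1.05

λ ∝ 1/ΔE ∝ 1/(1/n_f² − 1/n_i²), and the Z² and hc factors cancel in the ratio.
λ₁/λ₂ = (1/1² − 1/4²)/(1/1² − 1/3²) = 0.9375/0.8889 = 1.05.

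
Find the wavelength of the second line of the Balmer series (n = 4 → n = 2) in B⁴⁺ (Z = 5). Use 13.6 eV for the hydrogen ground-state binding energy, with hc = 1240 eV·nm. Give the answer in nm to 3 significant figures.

The Balmer series terminates on n_f = 2; the second line has n_i = 2+2 = 4.
ΔE = 340.0 × (1/2² − 1/4²) = 63.75 eV.
λ = 1240 / 63.75 = 19.5 nm.

19.5 nm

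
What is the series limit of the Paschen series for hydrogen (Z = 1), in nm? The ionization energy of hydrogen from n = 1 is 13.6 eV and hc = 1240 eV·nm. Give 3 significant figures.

821 nm

The Paschen series has lower level n_f = 3; the series limit corresponds to n_i → ∞.
ΔE_max = 13.6 × 1 / 3² = 1.511 eV.
λ_min = 1240 / 1.511 = 821 nm.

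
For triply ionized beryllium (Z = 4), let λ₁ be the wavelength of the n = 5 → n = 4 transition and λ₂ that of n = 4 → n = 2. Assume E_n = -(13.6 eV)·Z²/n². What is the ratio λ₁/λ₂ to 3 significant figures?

8.33

λ ∝ 1/ΔE ∝ 1/(1/n_f² − 1/n_i²), and the Z² and hc factors cancel in the ratio.
λ₁/λ₂ = (1/2² − 1/4²)/(1/4² − 1/5²) = 0.1875/0.02250 = 8.33.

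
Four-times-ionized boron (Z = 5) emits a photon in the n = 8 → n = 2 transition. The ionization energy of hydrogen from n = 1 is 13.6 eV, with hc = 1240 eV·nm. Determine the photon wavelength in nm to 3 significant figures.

For Z = 5 the level energies scale as Z², so the effective Rydberg energy is 13.6 × 25 = 340.0 eV.
ΔE = 340.0 × (1/2² − 1/8²) = 340.0 × 0.2344 = 79.69 eV.
λ = hc/ΔE = 1240 / 79.69 = 15.6 nm.

15.6 nm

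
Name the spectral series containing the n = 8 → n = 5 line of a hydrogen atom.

Pfund

The series is set by the lower level: n_f = 5 is the Pfund series.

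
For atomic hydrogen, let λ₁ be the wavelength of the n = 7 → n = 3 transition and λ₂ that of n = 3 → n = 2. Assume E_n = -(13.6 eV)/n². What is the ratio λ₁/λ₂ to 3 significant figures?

1.53

λ ∝ 1/ΔE ∝ 1/(1/n_f² − 1/n_i²), and the Z² and hc factors cancel in the ratio.
λ₁/λ₂ = (1/2² − 1/3²)/(1/3² − 1/7²) = 0.1389/0.09070 = 1.53.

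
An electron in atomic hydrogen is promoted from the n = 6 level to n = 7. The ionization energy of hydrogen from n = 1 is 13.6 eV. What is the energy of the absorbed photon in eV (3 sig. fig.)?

0.100 eV

E_7 = −13.60/49 = −0.2776 eV and E_6 = −13.60/36 = −0.3778 eV.
The photon energy is |E_7 − E_6| = 0.100 eV.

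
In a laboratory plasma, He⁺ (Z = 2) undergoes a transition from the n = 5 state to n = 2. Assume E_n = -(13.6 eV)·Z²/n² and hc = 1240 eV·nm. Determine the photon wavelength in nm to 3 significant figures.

109 nm

For Z = 2 the level energies scale as Z², so the effective Rydberg energy is 13.6 × 4 = 54.40 eV.
ΔE = 54.40 × (1/2² − 1/5²) = 54.40 × 0.2100 = 11.42 eV.
λ = hc/ΔE = 1240 / 11.42 = 109 nm.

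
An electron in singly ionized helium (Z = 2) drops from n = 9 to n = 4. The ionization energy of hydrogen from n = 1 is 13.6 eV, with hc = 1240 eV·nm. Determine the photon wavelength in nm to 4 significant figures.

454.5 nm

For Z = 2 the level energies scale as Z², so the effective Rydberg energy is 13.6 × 4 = 54.40 eV.
ΔE = 54.40 × (1/4² − 1/9²) = 54.40 × 0.05015 = 2.728 eV.
λ = hc/ΔE = 1240 / 2.728 = 454.5 nm.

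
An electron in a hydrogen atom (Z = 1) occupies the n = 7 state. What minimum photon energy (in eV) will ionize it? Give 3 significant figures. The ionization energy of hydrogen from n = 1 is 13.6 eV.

0.278 eV

E_7 = −13.60/49 = −0.278 eV, so ionization (to E = 0) requires 0.278 eV.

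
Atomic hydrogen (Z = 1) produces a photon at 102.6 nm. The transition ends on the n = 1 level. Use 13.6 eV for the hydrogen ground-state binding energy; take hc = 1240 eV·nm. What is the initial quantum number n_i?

n_i = 3

The photon energy is ΔE = hc/λ = 1240 / 102.6 = 12.09 eV.
With Z = 1, ΔE = 13.60 × (1/n_f² − 1/n_i²), so 1/n_f² − 1/n_i² = 0.8887.
With n_f = 1: 1/n_i² = 1/1 − 0.8887 = 0.1113, so n_i ≈ 3.00.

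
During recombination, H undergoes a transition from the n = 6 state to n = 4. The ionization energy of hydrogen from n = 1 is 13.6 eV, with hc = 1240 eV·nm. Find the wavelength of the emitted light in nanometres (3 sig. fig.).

2630 nm

ΔE = 13.60 × (1/4² − 1/6²) = 13.60 × 0.03472 = 0.4722 eV.
λ = hc/ΔE = 1240 / 0.4722 = 2630 nm.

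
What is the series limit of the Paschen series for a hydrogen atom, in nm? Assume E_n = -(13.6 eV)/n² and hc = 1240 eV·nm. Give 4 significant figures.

820.6 nm

The Paschen series has lower level n_f = 3; the series limit corresponds to n_i → ∞.
ΔE_max = 13.6 × 1 / 3² = 1.511 eV.
λ_min = 1240 / 1.511 = 820.6 nm.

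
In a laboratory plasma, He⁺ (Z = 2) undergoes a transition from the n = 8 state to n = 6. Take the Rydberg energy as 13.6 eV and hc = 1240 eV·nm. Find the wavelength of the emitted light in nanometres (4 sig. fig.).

1876 nm

For Z = 2 the level energies scale as Z², so the effective Rydberg energy is 13.6 × 4 = 54.40 eV.
ΔE = 54.40 × (1/6² − 1/8²) = 54.40 × 0.01215 = 0.6611 eV.
λ = hc/ΔE = 1240 / 0.6611 = 1876 nm.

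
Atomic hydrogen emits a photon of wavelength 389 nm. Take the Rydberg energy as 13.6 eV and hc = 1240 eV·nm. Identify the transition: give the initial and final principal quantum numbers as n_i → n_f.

The photon energy is ΔE = hc/λ = 1240 / 389 = 3.188 eV.
With Z = 1, ΔE = 13.60 × (1/n_f² − 1/n_i²), so 1/n_f² − 1/n_i² = 0.2344.
Trying n_f = 2 gives 1/n_i² = 0.01561, i.e. n_i ≈ 8; this pair matches.

n_i = 8, n_f = 2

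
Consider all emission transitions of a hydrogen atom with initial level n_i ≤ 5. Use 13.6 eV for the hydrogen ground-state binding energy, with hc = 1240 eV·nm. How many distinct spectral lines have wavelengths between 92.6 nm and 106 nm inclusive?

Enumerate all n_i → n_f pairs with 1 ≤ n_f < n_i ≤ 5 and compute λ = 1240 / [13.6·1·(1/n_f² − 1/n_i²)].
Lines falling in [92.6, 106] nm: 5→1 (94.98 nm), 4→1 (97.25 nm), 3→1 (102.6 nm).

3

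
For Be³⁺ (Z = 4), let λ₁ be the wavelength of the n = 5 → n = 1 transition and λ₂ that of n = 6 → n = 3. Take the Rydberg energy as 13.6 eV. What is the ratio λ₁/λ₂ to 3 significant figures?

0.0868

λ ∝ 1/ΔE ∝ 1/(1/n_f² − 1/n_i²), and the Z² and hc factors cancel in the ratio.
λ₁/λ₂ = (1/3² − 1/6²)/(1/1² − 1/5²) = 0.08333/0.9600 = 0.0868.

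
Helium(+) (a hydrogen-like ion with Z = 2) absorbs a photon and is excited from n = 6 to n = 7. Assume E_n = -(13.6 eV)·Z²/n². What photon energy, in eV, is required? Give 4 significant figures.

0.4009 eV

The Bohr energies scale as Z², so for Z = 2: E_n = −54.40/n² eV.
E_7 = −54.40/49 = −1.110 eV and E_6 = −54.40/36 = −1.511 eV.
The photon energy is |E_7 − E_6| = 0.4009 eV.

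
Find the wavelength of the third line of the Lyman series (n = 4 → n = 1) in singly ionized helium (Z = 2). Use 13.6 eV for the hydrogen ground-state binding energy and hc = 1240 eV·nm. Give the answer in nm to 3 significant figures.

24.3 nm

The Lyman series terminates on n_f = 1; the third line has n_i = 1+3 = 4.
ΔE = 54.40 × (1/1² − 1/4²) = 51.00 eV.
λ = 1240 / 51.00 = 24.3 nm.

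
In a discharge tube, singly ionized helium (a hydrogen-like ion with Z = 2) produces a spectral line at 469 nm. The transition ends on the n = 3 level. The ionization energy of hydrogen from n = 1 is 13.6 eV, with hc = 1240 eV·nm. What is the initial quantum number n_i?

n_i = 4

The photon energy is ΔE = hc/λ = 1240 / 469 = 2.644 eV.
With Z = 2, ΔE = 54.40 × (1/n_f² − 1/n_i²), so 1/n_f² − 1/n_i² = 0.04860.
With n_f = 3: 1/n_i² = 1/9 − 0.04860 = 0.06251, so n_i ≈ 4.00.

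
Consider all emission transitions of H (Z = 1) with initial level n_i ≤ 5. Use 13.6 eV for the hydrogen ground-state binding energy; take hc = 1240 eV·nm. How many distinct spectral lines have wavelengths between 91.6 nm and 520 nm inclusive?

6

Enumerate all n_i → n_f pairs with 1 ≤ n_f < n_i ≤ 5 and compute λ = 1240 / [13.6·1·(1/n_f² − 1/n_i²)].
Lines falling in [91.6, 520] nm: 5→1 (94.98 nm), 4→1 (97.25 nm), 3→1 (102.6 nm), 2→1 (121.6 nm), 5→2 (434.2 nm), 4→2 (486.3 nm).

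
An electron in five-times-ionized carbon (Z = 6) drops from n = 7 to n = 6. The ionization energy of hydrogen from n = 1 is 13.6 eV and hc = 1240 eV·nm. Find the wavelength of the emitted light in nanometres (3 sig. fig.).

344 nm

For Z = 6 the level energies scale as Z², so the effective Rydberg energy is 13.6 × 36 = 489.6 eV.
ΔE = 489.6 × (1/6² − 1/7²) = 489.6 × 0.007370 = 3.608 eV.
λ = hc/ΔE = 1240 / 3.608 = 344 nm.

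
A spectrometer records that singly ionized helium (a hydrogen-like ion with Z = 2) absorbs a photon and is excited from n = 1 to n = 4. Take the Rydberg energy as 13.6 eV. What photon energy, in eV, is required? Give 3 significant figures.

51.0 eV

The Bohr energies scale as Z², so for Z = 2: E_n = −54.40/n² eV.
E_4 = −54.40/16 = −3.400 eV and E_1 = −54.40/1 = −54.40 eV.
The photon energy is |E_4 − E_1| = 51.0 eV.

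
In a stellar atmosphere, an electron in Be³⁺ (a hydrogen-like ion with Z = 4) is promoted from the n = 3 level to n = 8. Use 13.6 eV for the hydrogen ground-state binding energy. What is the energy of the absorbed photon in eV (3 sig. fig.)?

The Bohr energies scale as Z², so for Z = 4: E_n = −217.6/n² eV.
E_8 = −217.6/64 = −3.400 eV and E_3 = −217.6/9 = −24.18 eV.
The photon energy is |E_8 − E_3| = 20.8 eV.

20.8 eV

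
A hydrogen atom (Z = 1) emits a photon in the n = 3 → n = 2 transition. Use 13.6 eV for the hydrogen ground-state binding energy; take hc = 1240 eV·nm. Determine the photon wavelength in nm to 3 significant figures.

656 nm

ΔE = 13.60 × (1/2² − 1/3²) = 13.60 × 0.1389 = 1.889 eV.
λ = hc/ΔE = 1240 / 1.889 = 656 nm.
This line belongs to the Balmer series.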